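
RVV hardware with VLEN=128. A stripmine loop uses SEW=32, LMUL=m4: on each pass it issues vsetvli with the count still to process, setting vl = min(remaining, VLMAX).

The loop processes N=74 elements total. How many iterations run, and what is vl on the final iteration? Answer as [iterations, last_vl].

VLMAX = VLEN×LMUL/SEW = 128×4/32 = 16
74 elements at 16/iter → 5 passes, remainder 10 on the last

[iterations, last_vl] = [5, 10]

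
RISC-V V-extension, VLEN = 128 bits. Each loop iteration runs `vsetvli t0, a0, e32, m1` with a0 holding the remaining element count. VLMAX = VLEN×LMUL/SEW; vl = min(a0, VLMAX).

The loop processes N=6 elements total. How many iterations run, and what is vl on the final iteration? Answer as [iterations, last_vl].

VLMAX = (128 × 1) / 32 = 4 lanes
6 elements at 4/iter → 2 passes, remainder 2 on the last

[iterations, last_vl] = [2, 2]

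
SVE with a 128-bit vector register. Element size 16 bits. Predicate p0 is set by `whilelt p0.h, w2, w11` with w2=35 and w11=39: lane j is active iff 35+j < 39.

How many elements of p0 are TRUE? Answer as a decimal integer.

lane count: 128 div 16 = 8
active while 35+j < 39, i.e. j ∈ [0,4) capped at 8 ⇒ 4

vl = 4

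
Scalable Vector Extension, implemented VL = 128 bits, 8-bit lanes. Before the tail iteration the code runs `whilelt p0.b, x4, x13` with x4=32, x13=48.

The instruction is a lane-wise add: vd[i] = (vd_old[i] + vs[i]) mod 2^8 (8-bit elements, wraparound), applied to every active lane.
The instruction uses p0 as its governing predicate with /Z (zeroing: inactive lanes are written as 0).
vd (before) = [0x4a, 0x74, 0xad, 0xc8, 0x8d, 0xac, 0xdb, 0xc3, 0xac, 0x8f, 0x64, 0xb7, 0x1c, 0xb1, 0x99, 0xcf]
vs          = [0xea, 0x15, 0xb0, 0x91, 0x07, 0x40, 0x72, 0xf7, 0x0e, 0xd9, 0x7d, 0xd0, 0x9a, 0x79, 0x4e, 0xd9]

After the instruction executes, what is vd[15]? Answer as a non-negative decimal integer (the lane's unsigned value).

128-bit reg / 8-bit elem → 16 lanes
active while 32+j < 48, i.e. j ∈ [0,16) capped at 16 ⇒ 16
[0] add(0x4a,0xea) = 0x34
[1] add(0x74,0x15) = 0x89
[2] add(0xad,0xb0) = 0x5d
[3] add(0xc8,0x91) = 0x59
[4] add(0x8d,0x07) = 0x94
[5] add(0xac,0x40) = 0xec
[6] add(0xdb,0x72) = 0x4d
[7] add(0xc3,0xf7) = 0xba
[8] add(0xac,0x0e) = 0xba
[9] add(0x8f,0xd9) = 0x68
[10] add(0x64,0x7d) = 0xe1
[11] add(0xb7,0xd0) = 0x87
[12] add(0x1c,0x9a) = 0xb6
[13] add(0xb1,0x79) = 0x2a
[14] add(0x99,0x4e) = 0xe7
[15] add(0xcf,0xd9) = 0xa8

vd[15] = 168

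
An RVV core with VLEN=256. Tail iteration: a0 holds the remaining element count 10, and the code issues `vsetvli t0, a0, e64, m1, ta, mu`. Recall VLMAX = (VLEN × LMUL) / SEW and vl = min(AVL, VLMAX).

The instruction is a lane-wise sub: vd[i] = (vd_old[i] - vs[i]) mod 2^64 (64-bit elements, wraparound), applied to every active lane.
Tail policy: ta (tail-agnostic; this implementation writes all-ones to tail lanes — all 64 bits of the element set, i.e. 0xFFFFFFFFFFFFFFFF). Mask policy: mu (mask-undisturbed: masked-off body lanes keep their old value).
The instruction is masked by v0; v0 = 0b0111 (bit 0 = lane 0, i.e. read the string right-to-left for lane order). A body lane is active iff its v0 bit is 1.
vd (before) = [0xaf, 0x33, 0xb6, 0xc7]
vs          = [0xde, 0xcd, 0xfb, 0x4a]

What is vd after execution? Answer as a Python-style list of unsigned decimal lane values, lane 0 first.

vd = [18446744073709551569, 18446744073709551462, 18446744073709551547, 199]

VLMAX = VLEN×LMUL/SEW = 256×1/64 = 4
AVL=10 > VLMAX=4, so vl = 4
  i=0: sub(0xaf,0xde) → 18446744073709551569
  i=1: sub(0x33,0xcd) → 18446744073709551462
  i=2: sub(0xb6,0xfb) → 18446744073709551547
  i=3: mask-off/keep → 199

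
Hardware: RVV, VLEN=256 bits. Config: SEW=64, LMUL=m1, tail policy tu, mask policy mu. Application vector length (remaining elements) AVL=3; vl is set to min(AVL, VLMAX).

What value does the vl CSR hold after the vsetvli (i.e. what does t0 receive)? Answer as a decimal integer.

vl = 3

lanes per group: 256·1/64 = 4
AVL=3 ≤ VLMAX=4, so vl = 3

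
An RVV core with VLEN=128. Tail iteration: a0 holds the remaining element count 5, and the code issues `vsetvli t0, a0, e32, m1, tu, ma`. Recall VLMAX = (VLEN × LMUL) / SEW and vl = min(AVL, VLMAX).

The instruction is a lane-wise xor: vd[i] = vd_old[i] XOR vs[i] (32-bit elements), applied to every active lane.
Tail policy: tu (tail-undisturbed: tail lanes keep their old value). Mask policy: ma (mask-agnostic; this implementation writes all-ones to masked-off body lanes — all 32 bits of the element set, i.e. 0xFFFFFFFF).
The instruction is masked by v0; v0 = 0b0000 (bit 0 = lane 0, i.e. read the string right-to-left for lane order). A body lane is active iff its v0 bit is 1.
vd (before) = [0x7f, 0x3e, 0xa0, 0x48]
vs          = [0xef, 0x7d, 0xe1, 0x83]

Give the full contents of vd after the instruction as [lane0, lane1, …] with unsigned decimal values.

vd = [4294967295, 4294967295, 4294967295, 4294967295]

VLMAX = VLEN×LMUL/SEW = 128×1/32 = 4
vl = min(AVL, VLMAX) = min(5, 4) = 4
vd[0] mask-off/ones -> 0xffffffff
vd[1] mask-off/ones -> 0xffffffff
vd[2] mask-off/ones -> 0xffffffff
vd[3] mask-off/ones -> 0xffffffff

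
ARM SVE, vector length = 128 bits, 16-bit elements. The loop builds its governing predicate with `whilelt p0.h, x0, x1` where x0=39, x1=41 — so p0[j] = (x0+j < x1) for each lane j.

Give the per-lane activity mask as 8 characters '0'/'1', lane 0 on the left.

lane count: 128 div 16 = 8
whilelt: lane j active iff 39+j < 41 → j < 2 → 2 active
bits (lane 0 leftmost): 11000000

predicate = 11000000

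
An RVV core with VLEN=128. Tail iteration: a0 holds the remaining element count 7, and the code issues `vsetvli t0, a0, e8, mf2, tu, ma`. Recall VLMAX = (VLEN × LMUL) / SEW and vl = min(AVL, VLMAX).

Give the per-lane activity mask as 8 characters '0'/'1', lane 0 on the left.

predicate = 11111110

VLMAX = (128 × 1/2) / 8 = 8 lanes
vl ← min(7, 8) = 7
bits (lane 0 leftmost): 11111110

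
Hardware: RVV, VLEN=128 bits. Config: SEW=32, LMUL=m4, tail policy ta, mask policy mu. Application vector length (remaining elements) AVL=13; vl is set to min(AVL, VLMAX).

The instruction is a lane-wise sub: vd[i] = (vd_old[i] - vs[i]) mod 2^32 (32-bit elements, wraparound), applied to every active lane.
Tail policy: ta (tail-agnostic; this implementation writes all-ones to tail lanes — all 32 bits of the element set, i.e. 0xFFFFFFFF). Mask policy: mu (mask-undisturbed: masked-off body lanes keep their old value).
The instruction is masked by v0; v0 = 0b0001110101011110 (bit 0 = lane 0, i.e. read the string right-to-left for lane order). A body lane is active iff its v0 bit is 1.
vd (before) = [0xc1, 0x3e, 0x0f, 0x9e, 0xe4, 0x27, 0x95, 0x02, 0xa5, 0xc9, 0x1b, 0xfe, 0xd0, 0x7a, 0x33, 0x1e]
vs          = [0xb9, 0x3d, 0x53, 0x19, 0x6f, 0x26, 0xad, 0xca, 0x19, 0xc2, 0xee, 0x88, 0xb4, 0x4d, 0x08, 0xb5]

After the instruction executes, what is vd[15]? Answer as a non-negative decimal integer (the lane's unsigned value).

VLMAX = VLEN×LMUL/SEW = 128×4/32 = 16
vl = min(AVL, VLMAX) = min(13, 16) = 13
[0] mask-off/keep = 0xc1
[1] sub(0x3e,0x3d) = 0x01
[2] sub(0x0f,0x53) = 0xffffffbc
[3] sub(0x9e,0x19) = 0x85
[4] sub(0xe4,0x6f) = 0x75
[5] mask-off/keep = 0x27
[6] sub(0x95,0xad) = 0xffffffe8
[7] mask-off/keep = 0x02
[8] sub(0xa5,0x19) = 0x8c
[9] mask-off/keep = 0xc9
[10] sub(0x1b,0xee) = 0xffffff2d
[11] sub(0xfe,0x88) = 0x76
[12] sub(0xd0,0xb4) = 0x1c
[13] tail/ones = 0xffffffff
[14] tail/ones = 0xffffffff
[15] tail/ones = 0xffffffff

vd[15] = 4294967295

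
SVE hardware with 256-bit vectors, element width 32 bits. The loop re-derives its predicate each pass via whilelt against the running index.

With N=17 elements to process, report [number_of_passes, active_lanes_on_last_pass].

256-bit reg / 32-bit elem → 8 lanes
17 elements at 8/iter → 3 passes, remainder 1 on the last

[iterations, last_vl] = [3, 1]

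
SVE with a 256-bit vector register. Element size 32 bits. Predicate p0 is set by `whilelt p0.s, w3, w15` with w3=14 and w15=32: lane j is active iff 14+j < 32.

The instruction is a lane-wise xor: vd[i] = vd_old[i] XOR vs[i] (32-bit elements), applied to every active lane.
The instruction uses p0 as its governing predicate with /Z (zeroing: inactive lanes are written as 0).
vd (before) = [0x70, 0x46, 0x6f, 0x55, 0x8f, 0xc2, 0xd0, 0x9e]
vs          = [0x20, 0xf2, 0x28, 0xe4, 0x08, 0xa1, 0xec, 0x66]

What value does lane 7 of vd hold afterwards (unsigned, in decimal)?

register lanes = 256/32 = 8
p0[j] = (14+j < 32); true for j=0..7 → 8 lanes set
lane  0: xor(0x70,0x20) ⇒ 0x50
lane  1: xor(0x46,0xf2) ⇒ 0xb4
lane  2: xor(0x6f,0x28) ⇒ 0x47
lane  3: xor(0x55,0xe4) ⇒ 0xb1
lane  4: xor(0x8f,0x08) ⇒ 0x87
lane  5: xor(0xc2,0xa1) ⇒ 0x63
lane  6: xor(0xd0,0xec) ⇒ 0x3c
lane  7: xor(0x9e,0x66) ⇒ 0xf8

vd[7] = 248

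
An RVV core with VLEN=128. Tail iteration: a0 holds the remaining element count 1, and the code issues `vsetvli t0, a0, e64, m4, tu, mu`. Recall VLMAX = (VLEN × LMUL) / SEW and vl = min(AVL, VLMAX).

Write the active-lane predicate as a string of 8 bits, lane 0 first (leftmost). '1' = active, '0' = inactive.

lanes per group: 128·4/64 = 8
vl = min(AVL, VLMAX) = min(1, 8) = 1
bits (lane 0 leftmost): 10000000

predicate = 10000000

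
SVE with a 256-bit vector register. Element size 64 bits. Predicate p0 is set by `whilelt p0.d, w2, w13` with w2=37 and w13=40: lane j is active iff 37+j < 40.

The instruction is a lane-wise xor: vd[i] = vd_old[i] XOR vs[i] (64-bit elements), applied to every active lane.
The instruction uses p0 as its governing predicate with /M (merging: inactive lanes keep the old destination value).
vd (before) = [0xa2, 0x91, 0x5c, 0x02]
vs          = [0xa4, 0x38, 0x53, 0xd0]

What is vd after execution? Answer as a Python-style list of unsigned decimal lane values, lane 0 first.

vd = [6, 169, 15, 2]

256-bit reg / 64-bit elem → 4 lanes
active while 37+j < 40, i.e. j ∈ [0,3) capped at 4 ⇒ 3
  i=0: xor(0xa2,0xa4) → 6
  i=1: xor(0x91,0x38) → 169
  i=2: xor(0x5c,0x53) → 15
  i=3: tail/keep → 2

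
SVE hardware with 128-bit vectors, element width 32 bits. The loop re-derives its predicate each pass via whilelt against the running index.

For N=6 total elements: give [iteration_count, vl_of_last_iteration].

lane count: 128 div 32 = 4
N=6: ⌈6/4⌉ = 2 iters; last vl = 6 − 1×4 = 2

[iterations, last_vl] = [2, 2]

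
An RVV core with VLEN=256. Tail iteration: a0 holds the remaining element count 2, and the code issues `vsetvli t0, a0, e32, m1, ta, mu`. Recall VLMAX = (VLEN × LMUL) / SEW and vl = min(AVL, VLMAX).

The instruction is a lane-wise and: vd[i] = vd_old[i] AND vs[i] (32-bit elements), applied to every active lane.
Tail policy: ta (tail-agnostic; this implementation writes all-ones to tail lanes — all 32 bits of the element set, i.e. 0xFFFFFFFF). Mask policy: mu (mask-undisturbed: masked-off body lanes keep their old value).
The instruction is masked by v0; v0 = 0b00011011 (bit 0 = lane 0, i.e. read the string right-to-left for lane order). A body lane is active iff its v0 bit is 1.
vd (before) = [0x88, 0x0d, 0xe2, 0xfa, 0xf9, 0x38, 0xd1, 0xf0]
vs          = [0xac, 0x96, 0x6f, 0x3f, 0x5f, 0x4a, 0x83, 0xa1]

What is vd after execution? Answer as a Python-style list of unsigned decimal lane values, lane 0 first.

lanes per group: 256·1/32 = 8
vl ← min(2, 8) = 2
[0] and(0x88,0xac) = 0x88
[1] and(0x0d,0x96) = 0x04
[2] tail/ones = 0xffffffff
[3] tail/ones = 0xffffffff
[4] tail/ones = 0xffffffff
[5] tail/ones = 0xffffffff
[6] tail/ones = 0xffffffff
[7] tail/ones = 0xffffffff

vd = [136, 4, 4294967295, 4294967295, 4294967295, 4294967295, 4294967295, 4294967295]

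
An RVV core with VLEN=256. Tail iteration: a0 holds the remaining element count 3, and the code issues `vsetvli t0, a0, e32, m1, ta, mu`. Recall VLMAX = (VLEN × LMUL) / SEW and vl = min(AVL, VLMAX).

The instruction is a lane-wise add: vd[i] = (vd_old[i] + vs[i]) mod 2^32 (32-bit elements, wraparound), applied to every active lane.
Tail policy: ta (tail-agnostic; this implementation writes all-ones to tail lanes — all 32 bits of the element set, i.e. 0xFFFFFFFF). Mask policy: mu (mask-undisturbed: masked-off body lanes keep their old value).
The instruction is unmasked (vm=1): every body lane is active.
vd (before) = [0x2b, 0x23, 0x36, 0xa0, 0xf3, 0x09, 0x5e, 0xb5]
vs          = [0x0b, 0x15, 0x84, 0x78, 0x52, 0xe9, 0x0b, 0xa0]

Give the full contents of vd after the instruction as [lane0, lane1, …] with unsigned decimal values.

VLMAX = (256 × 1) / 32 = 8 lanes
AVL=3 ≤ VLMAX=8, so vl = 3
lane  0: add(0x2b,0x0b) ⇒ 0x36
lane  1: add(0x23,0x15) ⇒ 0x38
lane  2: add(0x36,0x84) ⇒ 0xba
lane  3: tail/ones ⇒ 0xffffffff
lane  4: tail/ones ⇒ 0xffffffff
lane  5: tail/ones ⇒ 0xffffffff
lane  6: tail/ones ⇒ 0xffffffff
lane  7: tail/ones ⇒ 0xffffffff

vd = [54, 56, 186, 4294967295, 4294967295, 4294967295, 4294967295, 4294967295]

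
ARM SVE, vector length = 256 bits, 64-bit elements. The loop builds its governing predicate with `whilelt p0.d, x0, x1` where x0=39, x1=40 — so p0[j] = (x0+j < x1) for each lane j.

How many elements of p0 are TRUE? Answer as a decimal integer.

vl = 1

register lanes = 256/64 = 4
p0[j] = (39+j < 40); true for j=0..0 → 1 lanes set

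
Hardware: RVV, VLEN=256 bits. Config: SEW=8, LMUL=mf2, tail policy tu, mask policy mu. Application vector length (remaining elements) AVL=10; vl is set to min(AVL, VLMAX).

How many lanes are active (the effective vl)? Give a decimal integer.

vl = 10

VLMAX = (256 × 1/2) / 8 = 16 lanes
vl ← min(10, 16) = 10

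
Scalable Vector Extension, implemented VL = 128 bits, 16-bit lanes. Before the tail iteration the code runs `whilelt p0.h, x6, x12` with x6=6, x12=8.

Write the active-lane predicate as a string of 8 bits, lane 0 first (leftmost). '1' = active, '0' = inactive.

predicate = 11000000

128-bit reg / 16-bit elem → 8 lanes
p0[j] = (6+j < 8); true for j=0..1 → 2 lanes set
bits (lane 0 leftmost): 11000000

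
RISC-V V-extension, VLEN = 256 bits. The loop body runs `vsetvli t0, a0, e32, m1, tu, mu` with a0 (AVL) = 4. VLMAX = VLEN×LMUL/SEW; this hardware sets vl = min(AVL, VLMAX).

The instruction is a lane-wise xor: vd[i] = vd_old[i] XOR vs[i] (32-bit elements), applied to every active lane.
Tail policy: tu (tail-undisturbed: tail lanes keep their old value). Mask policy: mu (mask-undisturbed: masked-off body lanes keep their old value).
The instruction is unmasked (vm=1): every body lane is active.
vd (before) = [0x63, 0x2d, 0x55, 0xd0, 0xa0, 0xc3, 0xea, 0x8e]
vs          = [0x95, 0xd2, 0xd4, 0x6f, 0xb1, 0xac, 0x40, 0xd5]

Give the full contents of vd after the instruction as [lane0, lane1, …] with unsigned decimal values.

lanes per group: 256·1/32 = 8
AVL=4 ≤ VLMAX=8, so vl = 4
[0] xor(0x63,0x95) = 0xf6
[1] xor(0x2d,0xd2) = 0xff
[2] xor(0x55,0xd4) = 0x81
[3] xor(0xd0,0x6f) = 0xbf
[4] tail/keep = 0xa0
[5] tail/keep = 0xc3
[6] tail/keep = 0xea
[7] tail/keep = 0x8e

vd = [246, 255, 129, 191, 160, 195, 234, 142]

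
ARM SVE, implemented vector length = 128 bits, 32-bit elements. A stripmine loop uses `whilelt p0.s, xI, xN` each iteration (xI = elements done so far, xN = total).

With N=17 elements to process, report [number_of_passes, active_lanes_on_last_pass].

128-bit reg / 32-bit elem → 4 lanes
iterations = ceil(17/4) = 5; final-pass vl = 1

[iterations, last_vl] = [5, 1]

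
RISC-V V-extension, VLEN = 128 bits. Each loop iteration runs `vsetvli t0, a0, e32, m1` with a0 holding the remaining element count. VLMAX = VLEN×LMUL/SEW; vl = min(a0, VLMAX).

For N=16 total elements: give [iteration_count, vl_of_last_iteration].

VLMAX = VLEN×LMUL/SEW = 128×1/32 = 4
iterations = ceil(16/4) = 4; final-pass vl = 4

[iterations, last_vl] = [4, 4]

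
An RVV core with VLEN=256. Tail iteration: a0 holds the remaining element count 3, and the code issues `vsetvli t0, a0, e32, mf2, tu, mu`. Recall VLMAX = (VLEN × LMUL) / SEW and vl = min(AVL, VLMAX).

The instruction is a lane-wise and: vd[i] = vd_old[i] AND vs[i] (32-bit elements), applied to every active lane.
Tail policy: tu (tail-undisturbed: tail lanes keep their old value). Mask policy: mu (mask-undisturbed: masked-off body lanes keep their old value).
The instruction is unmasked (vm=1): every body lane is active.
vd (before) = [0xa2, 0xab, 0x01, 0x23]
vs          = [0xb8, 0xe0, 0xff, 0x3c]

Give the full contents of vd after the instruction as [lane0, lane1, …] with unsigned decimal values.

lanes per group: 256·1/2/32 = 4
vl = min(AVL, VLMAX) = min(3, 4) = 3
vd[0] and(0xa2,0xb8) -> 0xa0
vd[1] and(0xab,0xe0) -> 0xa0
vd[2] and(0x01,0xff) -> 0x01
vd[3] tail/keep -> 0x23

vd = [160, 160, 1, 35]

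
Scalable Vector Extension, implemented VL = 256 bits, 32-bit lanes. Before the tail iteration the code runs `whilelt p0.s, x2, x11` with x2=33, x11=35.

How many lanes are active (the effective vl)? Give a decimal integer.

vl = 2

lane count: 256 div 32 = 8
active while 33+j < 35, i.e. j ∈ [0,2) capped at 8 ⇒ 2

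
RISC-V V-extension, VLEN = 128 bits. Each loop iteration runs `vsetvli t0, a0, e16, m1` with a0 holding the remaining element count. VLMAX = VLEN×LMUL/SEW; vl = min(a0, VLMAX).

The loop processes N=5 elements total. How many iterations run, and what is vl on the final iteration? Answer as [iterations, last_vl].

[iterations, last_vl] = [1, 5]

lanes per group: 128·1/16 = 8
N=5: ⌈5/8⌉ = 1 iters; last vl = 5 − 0×8 = 5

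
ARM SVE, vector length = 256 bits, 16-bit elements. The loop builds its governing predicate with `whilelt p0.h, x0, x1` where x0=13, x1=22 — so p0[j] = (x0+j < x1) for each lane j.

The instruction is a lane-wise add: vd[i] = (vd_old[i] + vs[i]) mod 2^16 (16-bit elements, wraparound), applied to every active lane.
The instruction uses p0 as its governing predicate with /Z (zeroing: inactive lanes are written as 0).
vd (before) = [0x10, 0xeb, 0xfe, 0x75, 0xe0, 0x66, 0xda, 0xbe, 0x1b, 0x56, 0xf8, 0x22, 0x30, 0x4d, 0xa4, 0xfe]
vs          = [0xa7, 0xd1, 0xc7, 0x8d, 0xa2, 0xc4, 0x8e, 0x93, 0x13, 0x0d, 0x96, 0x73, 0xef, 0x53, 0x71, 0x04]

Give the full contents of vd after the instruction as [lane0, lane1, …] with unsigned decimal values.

vd = [183, 444, 453, 258, 386, 298, 360, 337, 46, 0, 0, 0, 0, 0, 0, 0]

256-bit reg / 16-bit elem → 16 lanes
whilelt: lane j active iff 13+j < 22 → j < 9 → 9 active
lane  0: add(0x10,0xa7) ⇒ 0xb7
lane  1: add(0xeb,0xd1) ⇒ 0x1bc
lane  2: add(0xfe,0xc7) ⇒ 0x1c5
lane  3: add(0x75,0x8d) ⇒ 0x102
lane  4: add(0xe0,0xa2) ⇒ 0x182
lane  5: add(0x66,0xc4) ⇒ 0x12a
lane  6: add(0xda,0x8e) ⇒ 0x168
lane  7: add(0xbe,0x93) ⇒ 0x151
lane  8: add(0x1b,0x13) ⇒ 0x2e
lane  9: tail/zero ⇒ 0x00
lane 10: tail/zero ⇒ 0x00
lane 11: tail/zero ⇒ 0x00
lane 12: tail/zero ⇒ 0x00
lane 13: tail/zero ⇒ 0x00
lane 14: tail/zero ⇒ 0x00
lane 15: tail/zero ⇒ 0x00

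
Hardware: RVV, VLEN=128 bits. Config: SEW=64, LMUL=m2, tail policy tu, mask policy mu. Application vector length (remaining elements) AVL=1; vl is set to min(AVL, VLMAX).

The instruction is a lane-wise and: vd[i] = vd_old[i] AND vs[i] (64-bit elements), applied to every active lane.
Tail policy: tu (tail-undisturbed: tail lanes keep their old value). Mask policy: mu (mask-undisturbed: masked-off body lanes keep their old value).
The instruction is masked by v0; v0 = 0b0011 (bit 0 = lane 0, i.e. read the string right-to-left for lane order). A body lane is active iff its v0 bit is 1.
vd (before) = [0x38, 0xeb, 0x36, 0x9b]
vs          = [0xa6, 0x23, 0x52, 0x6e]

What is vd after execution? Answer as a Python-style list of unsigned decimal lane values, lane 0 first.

VLMAX = VLEN×LMUL/SEW = 128×2/64 = 4
AVL=1 ≤ VLMAX=4, so vl = 1
lane  0: and(0x38,0xa6) ⇒ 0x20
lane  1: tail/keep ⇒ 0xeb
lane  2: tail/keep ⇒ 0x36
lane  3: tail/keep ⇒ 0x9b

vd = [32, 235, 54, 155]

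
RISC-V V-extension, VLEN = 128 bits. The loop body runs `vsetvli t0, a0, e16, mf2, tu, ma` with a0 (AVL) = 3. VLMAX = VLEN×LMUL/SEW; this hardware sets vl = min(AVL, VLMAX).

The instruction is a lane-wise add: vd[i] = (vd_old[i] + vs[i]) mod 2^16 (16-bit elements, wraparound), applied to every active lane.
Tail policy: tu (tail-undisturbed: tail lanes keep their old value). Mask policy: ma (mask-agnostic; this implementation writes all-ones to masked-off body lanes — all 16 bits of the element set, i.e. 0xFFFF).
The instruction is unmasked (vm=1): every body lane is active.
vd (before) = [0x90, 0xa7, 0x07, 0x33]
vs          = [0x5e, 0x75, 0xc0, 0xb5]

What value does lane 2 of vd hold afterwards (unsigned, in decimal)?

vd[2] = 199

VLMAX = (128 × 1/2) / 16 = 4 lanes
vl ← min(3, 4) = 3
  i=0: add(0x90,0x5e) → 238
  i=1: add(0xa7,0x75) → 284
  i=2: add(0x07,0xc0) → 199
  i=3: tail/keep → 51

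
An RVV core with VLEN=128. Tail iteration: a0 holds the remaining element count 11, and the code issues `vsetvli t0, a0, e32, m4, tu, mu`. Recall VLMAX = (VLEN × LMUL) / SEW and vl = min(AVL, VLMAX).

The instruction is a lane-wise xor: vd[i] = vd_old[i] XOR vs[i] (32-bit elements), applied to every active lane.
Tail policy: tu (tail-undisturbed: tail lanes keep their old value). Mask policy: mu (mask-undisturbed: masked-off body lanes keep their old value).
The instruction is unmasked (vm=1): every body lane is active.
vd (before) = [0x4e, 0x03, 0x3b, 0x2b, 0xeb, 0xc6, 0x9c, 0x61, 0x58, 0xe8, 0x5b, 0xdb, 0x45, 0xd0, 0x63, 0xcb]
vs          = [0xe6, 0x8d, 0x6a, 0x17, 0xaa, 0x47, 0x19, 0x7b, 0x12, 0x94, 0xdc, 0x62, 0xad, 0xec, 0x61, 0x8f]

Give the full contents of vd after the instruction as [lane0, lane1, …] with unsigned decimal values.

lanes per group: 128·4/32 = 16
AVL=11 ≤ VLMAX=16, so vl = 11
[0] xor(0x4e,0xe6) = 0xa8
[1] xor(0x03,0x8d) = 0x8e
[2] xor(0x3b,0x6a) = 0x51
[3] xor(0x2b,0x17) = 0x3c
[4] xor(0xeb,0xaa) = 0x41
[5] xor(0xc6,0x47) = 0x81
[6] xor(0x9c,0x19) = 0x85
[7] xor(0x61,0x7b) = 0x1a
[8] xor(0x58,0x12) = 0x4a
[9] xor(0xe8,0x94) = 0x7c
[10] xor(0x5b,0xdc) = 0x87
[11] tail/keep = 0xdb
[12] tail/keep = 0x45
[13] tail/keep = 0xd0
[14] tail/keep = 0x63
[15] tail/keep = 0xcb

vd = [168, 142, 81, 60, 65, 129, 133, 26, 74, 124, 135, 219, 69, 208, 99, 203]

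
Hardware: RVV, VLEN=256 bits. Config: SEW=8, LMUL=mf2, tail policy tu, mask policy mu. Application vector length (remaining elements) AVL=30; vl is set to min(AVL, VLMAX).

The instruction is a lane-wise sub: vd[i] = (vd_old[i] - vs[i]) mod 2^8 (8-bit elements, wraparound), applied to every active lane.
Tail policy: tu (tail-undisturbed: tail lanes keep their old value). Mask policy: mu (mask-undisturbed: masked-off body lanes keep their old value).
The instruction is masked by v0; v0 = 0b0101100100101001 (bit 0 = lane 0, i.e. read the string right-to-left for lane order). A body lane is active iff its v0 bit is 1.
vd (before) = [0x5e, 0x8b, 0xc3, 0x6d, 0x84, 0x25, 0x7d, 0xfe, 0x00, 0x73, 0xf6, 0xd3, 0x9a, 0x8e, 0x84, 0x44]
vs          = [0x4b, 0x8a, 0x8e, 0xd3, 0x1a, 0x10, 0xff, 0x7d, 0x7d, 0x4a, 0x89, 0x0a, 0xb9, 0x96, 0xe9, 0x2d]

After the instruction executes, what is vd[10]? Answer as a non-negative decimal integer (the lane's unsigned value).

lanes per group: 256·1/2/8 = 16
vl = min(AVL, VLMAX) = min(30, 16) = 16
  i=0: sub(0x5e,0x4b) → 19
  i=1: mask-off/keep → 139
  i=2: mask-off/keep → 195
  i=3: sub(0x6d,0xd3) → 154
  i=4: mask-off/keep → 132
  i=5: sub(0x25,0x10) → 21
  i=6: mask-off/keep → 125
  i=7: mask-off/keep → 254
  i=8: sub(0x00,0x7d) → 131
  i=9: mask-off/keep → 115
  i=10: mask-off/keep → 246
  i=11: sub(0xd3,0x0a) → 201
  i=12: sub(0x9a,0xb9) → 225
  i=13: mask-off/keep → 142
  i=14: sub(0x84,0xe9) → 155
  i=15: mask-off/keep → 68

vd[10] = 246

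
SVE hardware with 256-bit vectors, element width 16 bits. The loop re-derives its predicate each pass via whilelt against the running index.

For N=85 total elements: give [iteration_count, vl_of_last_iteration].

[iterations, last_vl] = [6, 5]

256-bit reg / 16-bit elem → 16 lanes
N=85: ⌈85/16⌉ = 6 iters; last vl = 85 − 5×16 = 5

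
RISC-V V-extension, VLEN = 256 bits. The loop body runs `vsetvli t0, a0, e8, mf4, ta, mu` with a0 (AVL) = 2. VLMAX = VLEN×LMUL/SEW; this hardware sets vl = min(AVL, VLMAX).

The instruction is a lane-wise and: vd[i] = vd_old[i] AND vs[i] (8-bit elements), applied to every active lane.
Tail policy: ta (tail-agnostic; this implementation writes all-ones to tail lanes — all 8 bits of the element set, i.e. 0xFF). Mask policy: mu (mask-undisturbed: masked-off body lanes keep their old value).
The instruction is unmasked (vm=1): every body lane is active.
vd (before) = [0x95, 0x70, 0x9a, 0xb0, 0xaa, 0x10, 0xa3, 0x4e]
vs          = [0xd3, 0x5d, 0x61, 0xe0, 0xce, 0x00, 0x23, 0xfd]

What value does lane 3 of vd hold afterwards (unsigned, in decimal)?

vd[3] = 255

VLMAX = (256 × 1/4) / 8 = 8 lanes
AVL=2 ≤ VLMAX=8, so vl = 2
[0] and(0x95,0xd3) = 0x91
[1] and(0x70,0x5d) = 0x50
[2] tail/ones = 0xff
[3] tail/ones = 0xff
[4] tail/ones = 0xff
[5] tail/ones = 0xff
[6] tail/ones = 0xff
[7] tail/ones = 0xff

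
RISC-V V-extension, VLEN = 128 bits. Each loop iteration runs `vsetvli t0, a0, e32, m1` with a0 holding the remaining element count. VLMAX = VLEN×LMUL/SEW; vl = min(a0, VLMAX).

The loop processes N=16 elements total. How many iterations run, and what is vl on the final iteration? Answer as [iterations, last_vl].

[iterations, last_vl] = [4, 4]

lanes per group: 128·1/32 = 4
N=16: ⌈16/4⌉ = 4 iters; last vl = 16 − 3×4 = 4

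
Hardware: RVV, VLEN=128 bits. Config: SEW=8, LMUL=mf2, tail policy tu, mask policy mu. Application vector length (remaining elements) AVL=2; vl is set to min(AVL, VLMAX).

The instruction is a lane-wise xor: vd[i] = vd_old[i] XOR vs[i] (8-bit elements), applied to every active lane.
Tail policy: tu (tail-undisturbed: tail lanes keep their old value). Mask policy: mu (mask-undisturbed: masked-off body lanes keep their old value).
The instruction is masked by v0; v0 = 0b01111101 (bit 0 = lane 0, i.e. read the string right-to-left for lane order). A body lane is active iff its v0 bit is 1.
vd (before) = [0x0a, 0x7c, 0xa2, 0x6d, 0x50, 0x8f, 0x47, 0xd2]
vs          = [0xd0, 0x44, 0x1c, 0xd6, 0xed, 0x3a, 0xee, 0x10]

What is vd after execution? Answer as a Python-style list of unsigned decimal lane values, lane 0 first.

vd = [218, 124, 162, 109, 80, 143, 71, 210]

VLMAX = VLEN×LMUL/SEW = 128×1/2/8 = 8
vl ← min(2, 8) = 2
[0] xor(0x0a,0xd0) = 0xda
[1] mask-off/keep = 0x7c
[2] tail/keep = 0xa2
[3] tail/keep = 0x6d
[4] tail/keep = 0x50
[5] tail/keep = 0x8f
[6] tail/keep = 0x47
[7] tail/keep = 0xd2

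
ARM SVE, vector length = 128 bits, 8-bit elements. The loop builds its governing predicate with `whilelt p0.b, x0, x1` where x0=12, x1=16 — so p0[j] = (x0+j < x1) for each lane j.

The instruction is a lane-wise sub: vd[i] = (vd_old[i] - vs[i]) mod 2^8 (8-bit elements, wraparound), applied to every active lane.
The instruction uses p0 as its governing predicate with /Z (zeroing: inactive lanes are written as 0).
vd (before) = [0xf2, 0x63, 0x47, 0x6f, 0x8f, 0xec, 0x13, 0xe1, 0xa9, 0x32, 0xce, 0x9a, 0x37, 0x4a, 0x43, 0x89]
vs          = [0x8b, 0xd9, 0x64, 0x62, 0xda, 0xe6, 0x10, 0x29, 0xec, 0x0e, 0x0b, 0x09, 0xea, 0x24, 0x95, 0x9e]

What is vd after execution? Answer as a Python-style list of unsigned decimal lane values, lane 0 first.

lane count: 128 div 8 = 16
p0[j] = (12+j < 16); true for j=0..3 → 4 lanes set
vd[0] sub(0xf2,0x8b) -> 0x67
vd[1] sub(0x63,0xd9) -> 0x8a
vd[2] sub(0x47,0x64) -> 0xe3
vd[3] sub(0x6f,0x62) -> 0x0d
vd[4] tail/zero -> 0x00
vd[5] tail/zero -> 0x00
vd[6] tail/zero -> 0x00
vd[7] tail/zero -> 0x00
vd[8] tail/zero -> 0x00
vd[9] tail/zero -> 0x00
vd[10] tail/zero -> 0x00
vd[11] tail/zero -> 0x00
vd[12] tail/zero -> 0x00
vd[13] tail/zero -> 0x00
vd[14] tail/zero -> 0x00
vd[15] tail/zero -> 0x00

vd = [103, 138, 227, 13, 0, 0, 0, 0, 0, 0, 0, 0, 0, 0, 0, 0]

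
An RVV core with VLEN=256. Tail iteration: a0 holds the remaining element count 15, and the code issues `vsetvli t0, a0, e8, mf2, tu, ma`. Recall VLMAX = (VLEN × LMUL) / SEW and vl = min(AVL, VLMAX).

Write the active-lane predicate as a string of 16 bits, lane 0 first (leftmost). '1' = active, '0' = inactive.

predicate = 1111111111111110

VLMAX = (256 × 1/2) / 8 = 16 lanes
AVL=15 ≤ VLMAX=16, so vl = 15
bits (lane 0 leftmost): 1111111111111110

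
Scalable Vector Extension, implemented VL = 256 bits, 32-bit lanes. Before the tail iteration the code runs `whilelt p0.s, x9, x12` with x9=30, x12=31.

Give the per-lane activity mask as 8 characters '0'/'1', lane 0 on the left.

register lanes = 256/32 = 8
active while 30+j < 31, i.e. j ∈ [0,1) capped at 8 ⇒ 1
bits (lane 0 leftmost): 10000000

predicate = 10000000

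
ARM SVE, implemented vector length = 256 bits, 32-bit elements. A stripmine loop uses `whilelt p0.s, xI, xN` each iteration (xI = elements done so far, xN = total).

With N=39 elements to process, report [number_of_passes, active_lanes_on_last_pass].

lane count: 256 div 32 = 8
iterations = ceil(39/8) = 5; final-pass vl = 7

[iterations, last_vl] = [5, 7]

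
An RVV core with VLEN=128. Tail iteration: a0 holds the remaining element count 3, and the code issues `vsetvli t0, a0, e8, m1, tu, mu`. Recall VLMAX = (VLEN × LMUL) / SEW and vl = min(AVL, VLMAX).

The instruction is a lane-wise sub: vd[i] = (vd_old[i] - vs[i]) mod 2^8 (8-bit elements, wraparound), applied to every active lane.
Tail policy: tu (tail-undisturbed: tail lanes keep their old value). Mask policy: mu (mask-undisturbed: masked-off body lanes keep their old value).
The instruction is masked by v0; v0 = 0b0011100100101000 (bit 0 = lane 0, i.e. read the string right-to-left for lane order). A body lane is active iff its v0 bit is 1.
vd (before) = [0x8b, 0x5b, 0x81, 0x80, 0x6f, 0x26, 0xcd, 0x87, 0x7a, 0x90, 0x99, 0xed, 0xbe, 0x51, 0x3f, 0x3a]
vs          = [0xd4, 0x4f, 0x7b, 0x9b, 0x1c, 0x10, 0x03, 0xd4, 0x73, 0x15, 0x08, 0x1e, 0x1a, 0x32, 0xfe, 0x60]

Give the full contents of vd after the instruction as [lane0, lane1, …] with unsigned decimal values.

vd = [139, 91, 129, 128, 111, 38, 205, 135, 122, 144, 153, 237, 190, 81, 63, 58]

VLMAX = VLEN×LMUL/SEW = 128×1/8 = 16
vl ← min(3, 16) = 3
  i=0: mask-off/keep → 139
  i=1: mask-off/keep → 91
  i=2: mask-off/keep → 129
  i=3: tail/keep → 128
  i=4: tail/keep → 111
  i=5: tail/keep → 38
  i=6: tail/keep → 205
  i=7: tail/keep → 135
  i=8: tail/keep → 122
  i=9: tail/keep → 144
  i=10: tail/keep → 153
  i=11: tail/keep → 237
  i=12: tail/keep → 190
  i=13: tail/keep → 81
  i=14: tail/keep → 63
  i=15: tail/keep → 58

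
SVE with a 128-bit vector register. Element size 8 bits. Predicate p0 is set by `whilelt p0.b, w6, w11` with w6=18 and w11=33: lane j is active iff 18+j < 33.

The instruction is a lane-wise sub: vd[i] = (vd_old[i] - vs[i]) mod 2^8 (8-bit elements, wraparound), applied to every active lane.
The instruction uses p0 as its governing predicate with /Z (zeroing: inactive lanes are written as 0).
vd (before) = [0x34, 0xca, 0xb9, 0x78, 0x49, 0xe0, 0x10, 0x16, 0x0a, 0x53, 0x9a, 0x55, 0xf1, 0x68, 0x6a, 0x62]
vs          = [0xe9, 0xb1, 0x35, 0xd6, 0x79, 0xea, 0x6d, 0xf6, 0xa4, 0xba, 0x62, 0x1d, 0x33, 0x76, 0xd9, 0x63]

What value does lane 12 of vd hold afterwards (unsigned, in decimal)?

vd[12] = 190

lane count: 128 div 8 = 16
p0[j] = (18+j < 33); true for j=0..14 → 15 lanes set
  i=0: sub(0x34,0xe9) → 75
  i=1: sub(0xca,0xb1) → 25
  i=2: sub(0xb9,0x35) → 132
  i=3: sub(0x78,0xd6) → 162
  i=4: sub(0x49,0x79) → 208
  i=5: sub(0xe0,0xea) → 246
  i=6: sub(0x10,0x6d) → 163
  i=7: sub(0x16,0xf6) → 32
  i=8: sub(0x0a,0xa4) → 102
  i=9: sub(0x53,0xba) → 153
  i=10: sub(0x9a,0x62) → 56
  i=11: sub(0x55,0x1d) → 56
  i=12: sub(0xf1,0x33) → 190
  i=13: sub(0x68,0x76) → 242
  i=14: sub(0x6a,0xd9) → 145
  i=15: tail/zero → 0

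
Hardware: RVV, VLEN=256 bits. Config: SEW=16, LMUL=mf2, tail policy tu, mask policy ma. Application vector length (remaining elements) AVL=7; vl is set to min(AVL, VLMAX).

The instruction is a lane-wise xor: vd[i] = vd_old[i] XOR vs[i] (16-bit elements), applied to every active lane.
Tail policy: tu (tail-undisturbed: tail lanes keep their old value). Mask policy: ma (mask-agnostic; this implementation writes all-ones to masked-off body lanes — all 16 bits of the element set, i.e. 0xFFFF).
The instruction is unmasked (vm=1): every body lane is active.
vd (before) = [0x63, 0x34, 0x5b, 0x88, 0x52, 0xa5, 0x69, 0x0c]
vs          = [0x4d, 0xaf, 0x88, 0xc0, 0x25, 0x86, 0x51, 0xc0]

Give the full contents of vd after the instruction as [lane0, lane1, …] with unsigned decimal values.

lanes per group: 256·1/2/16 = 8
vl ← min(7, 8) = 7
lane  0: xor(0x63,0x4d) ⇒ 0x2e
lane  1: xor(0x34,0xaf) ⇒ 0x9b
lane  2: xor(0x5b,0x88) ⇒ 0xd3
lane  3: xor(0x88,0xc0) ⇒ 0x48
lane  4: xor(0x52,0x25) ⇒ 0x77
lane  5: xor(0xa5,0x86) ⇒ 0x23
lane  6: xor(0x69,0x51) ⇒ 0x38
lane  7: tail/keep ⇒ 0x0c

vd = [46, 155, 211, 72, 119, 35, 56, 12]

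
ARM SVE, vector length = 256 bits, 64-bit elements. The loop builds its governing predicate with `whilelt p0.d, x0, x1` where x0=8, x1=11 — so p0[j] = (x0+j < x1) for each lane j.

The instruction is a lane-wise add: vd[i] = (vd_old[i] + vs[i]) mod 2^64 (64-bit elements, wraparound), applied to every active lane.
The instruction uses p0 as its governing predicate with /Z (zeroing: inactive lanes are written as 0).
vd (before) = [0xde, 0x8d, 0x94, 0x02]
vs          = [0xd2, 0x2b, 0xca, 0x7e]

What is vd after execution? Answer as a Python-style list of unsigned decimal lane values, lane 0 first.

vd = [432, 184, 350, 0]

256-bit reg / 64-bit elem → 4 lanes
active while 8+j < 11, i.e. j ∈ [0,3) capped at 4 ⇒ 3
lane  0: add(0xde,0xd2) ⇒ 0x1b0
lane  1: add(0x8d,0x2b) ⇒ 0xb8
lane  2: add(0x94,0xca) ⇒ 0x15e
lane  3: tail/zero ⇒ 0x00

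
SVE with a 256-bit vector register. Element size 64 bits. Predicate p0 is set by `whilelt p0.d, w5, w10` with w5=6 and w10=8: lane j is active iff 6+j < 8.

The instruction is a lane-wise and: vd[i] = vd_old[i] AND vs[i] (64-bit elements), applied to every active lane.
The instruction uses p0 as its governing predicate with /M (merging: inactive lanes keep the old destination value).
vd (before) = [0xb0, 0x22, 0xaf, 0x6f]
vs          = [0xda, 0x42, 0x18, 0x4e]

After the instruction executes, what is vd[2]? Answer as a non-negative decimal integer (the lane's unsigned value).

vd[2] = 175

register lanes = 256/64 = 4
active while 6+j < 8, i.e. j ∈ [0,2) capped at 4 ⇒ 2
vd[0] and(0xb0,0xda) -> 0x90
vd[1] and(0x22,0x42) -> 0x02
vd[2] tail/keep -> 0xaf
vd[3] tail/keep -> 0x6f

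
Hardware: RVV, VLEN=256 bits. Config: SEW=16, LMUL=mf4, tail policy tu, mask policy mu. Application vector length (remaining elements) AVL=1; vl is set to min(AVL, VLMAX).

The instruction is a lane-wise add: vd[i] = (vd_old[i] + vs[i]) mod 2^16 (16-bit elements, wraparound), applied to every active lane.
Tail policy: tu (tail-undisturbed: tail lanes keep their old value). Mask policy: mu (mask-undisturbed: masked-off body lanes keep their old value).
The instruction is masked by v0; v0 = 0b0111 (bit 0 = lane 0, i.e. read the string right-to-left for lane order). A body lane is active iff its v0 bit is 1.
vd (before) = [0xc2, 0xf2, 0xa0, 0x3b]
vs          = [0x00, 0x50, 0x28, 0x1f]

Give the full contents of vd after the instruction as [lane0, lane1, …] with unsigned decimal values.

VLMAX = (256 × 1/4) / 16 = 4 lanes
AVL=1 ≤ VLMAX=4, so vl = 1
  i=0: add(0xc2,0x00) → 194
  i=1: tail/keep → 242
  i=2: tail/keep → 160
  i=3: tail/keep → 59

vd = [194, 242, 160, 59]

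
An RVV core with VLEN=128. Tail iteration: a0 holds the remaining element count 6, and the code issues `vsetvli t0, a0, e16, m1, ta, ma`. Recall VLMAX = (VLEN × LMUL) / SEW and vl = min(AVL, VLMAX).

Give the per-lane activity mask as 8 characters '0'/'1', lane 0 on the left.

predicate = 11111100

VLMAX = VLEN×LMUL/SEW = 128×1/16 = 8
vl = min(AVL, VLMAX) = min(6, 8) = 6
bits (lane 0 leftmost): 11111100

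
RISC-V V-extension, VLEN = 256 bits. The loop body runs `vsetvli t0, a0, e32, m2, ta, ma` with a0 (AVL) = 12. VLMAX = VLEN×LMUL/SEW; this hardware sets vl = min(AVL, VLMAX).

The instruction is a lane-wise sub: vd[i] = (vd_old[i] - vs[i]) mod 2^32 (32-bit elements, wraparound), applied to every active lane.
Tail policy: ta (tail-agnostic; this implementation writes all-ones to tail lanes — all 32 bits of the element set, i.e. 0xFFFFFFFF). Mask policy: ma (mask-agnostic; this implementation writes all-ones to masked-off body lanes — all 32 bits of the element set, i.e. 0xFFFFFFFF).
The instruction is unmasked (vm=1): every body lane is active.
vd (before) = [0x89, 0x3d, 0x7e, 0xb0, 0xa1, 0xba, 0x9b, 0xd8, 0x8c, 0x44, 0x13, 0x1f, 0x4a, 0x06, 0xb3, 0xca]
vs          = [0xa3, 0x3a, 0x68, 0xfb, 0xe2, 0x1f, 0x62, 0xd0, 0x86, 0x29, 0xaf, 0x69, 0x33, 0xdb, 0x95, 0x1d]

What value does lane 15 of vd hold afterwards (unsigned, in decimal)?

lanes per group: 256·2/32 = 16
AVL=12 ≤ VLMAX=16, so vl = 12
[0] sub(0x89,0xa3) = 0xffffffe6
[1] sub(0x3d,0x3a) = 0x03
[2] sub(0x7e,0x68) = 0x16
[3] sub(0xb0,0xfb) = 0xffffffb5
[4] sub(0xa1,0xe2) = 0xffffffbf
[5] sub(0xba,0x1f) = 0x9b
[6] sub(0x9b,0x62) = 0x39
[7] sub(0xd8,0xd0) = 0x08
[8] sub(0x8c,0x86) = 0x06
[9] sub(0x44,0x29) = 0x1b
[10] sub(0x13,0xaf) = 0xffffff64
[11] sub(0x1f,0x69) = 0xffffffb6
[12] tail/ones = 0xffffffff
[13] tail/ones = 0xffffffff
[14] tail/ones = 0xffffffff
[15] tail/ones = 0xffffffff

vd[15] = 4294967295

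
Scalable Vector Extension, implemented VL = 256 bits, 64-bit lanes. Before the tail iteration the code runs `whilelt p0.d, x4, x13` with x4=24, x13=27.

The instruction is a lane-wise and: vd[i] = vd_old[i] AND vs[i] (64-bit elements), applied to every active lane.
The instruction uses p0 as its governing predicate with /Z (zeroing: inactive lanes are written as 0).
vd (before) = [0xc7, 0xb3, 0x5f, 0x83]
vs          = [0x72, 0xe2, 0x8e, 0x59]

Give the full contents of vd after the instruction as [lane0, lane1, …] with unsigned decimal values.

lane count: 256 div 64 = 4
active while 24+j < 27, i.e. j ∈ [0,3) capped at 4 ⇒ 3
vd[0] and(0xc7,0x72) -> 0x42
vd[1] and(0xb3,0xe2) -> 0xa2
vd[2] and(0x5f,0x8e) -> 0x0e
vd[3] tail/zero -> 0x00

vd = [66, 162, 14, 0]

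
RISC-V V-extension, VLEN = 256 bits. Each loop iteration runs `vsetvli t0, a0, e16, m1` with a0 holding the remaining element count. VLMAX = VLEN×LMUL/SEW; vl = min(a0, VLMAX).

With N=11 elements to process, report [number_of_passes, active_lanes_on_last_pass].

VLMAX = (256 × 1) / 16 = 16 lanes
iterations = ceil(11/16) = 1; final-pass vl = 11

[iterations, last_vl] = [1, 11]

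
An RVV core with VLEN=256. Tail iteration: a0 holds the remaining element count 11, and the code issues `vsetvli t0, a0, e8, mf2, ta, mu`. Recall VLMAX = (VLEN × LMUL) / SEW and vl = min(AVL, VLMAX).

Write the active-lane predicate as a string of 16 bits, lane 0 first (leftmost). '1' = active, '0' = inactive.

predicate = 1111111111100000

VLMAX = (256 × 1/2) / 8 = 16 lanes
AVL=11 ≤ VLMAX=16, so vl = 11
bits (lane 0 leftmost): 1111111111100000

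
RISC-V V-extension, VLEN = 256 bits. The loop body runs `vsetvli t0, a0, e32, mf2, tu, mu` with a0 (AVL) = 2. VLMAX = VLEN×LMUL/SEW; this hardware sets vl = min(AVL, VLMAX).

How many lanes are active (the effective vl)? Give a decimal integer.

VLMAX = VLEN×LMUL/SEW = 256×1/2/32 = 4
vl = min(AVL, VLMAX) = min(2, 4) = 2

vl = 2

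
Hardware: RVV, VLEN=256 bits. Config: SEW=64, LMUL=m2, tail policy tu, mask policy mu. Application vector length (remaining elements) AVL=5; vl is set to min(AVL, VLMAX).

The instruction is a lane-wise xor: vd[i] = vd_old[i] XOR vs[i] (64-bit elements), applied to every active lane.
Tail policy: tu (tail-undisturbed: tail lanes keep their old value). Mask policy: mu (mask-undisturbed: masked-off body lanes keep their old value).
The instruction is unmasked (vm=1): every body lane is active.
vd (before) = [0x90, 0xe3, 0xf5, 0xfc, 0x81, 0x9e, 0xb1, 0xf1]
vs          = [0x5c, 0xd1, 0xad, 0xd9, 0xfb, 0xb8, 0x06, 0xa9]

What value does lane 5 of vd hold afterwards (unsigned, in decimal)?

VLMAX = (256 × 2) / 64 = 8 lanes
vl ← min(5, 8) = 5
vd[0] xor(0x90,0x5c) -> 0xcc
vd[1] xor(0xe3,0xd1) -> 0x32
vd[2] xor(0xf5,0xad) -> 0x58
vd[3] xor(0xfc,0xd9) -> 0x25
vd[4] xor(0x81,0xfb) -> 0x7a
vd[5] tail/keep -> 0x9e
vd[6] tail/keep -> 0xb1
vd[7] tail/keep -> 0xf1

vd[5] = 158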